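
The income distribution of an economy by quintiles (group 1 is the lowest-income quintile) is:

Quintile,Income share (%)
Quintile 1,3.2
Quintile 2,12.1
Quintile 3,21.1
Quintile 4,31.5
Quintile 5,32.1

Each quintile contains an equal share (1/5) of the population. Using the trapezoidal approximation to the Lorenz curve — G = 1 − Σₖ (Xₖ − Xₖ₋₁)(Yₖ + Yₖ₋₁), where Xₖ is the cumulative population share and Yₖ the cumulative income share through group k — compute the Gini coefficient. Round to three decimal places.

Cumulative income shares Yₖ: 0.0320, 0.1530, 0.3640, 0.6790, 1.0000
Σ (Xₖ−Xₖ₋₁)(Yₖ+Yₖ₋₁) = (1/5)(0.0320+0.0000) + (1/5)(0.1530+0.0320) + (1/5)(0.3640+0.1530) + (1/5)(0.6790+0.3640) + (1/5)(1.0000+0.6790)
  = 0.0064 + 0.0370 + 0.1034 + 0.2086 + 0.3358 = 0.6912
G = 1 − 0.6912 = 0.3088

0.309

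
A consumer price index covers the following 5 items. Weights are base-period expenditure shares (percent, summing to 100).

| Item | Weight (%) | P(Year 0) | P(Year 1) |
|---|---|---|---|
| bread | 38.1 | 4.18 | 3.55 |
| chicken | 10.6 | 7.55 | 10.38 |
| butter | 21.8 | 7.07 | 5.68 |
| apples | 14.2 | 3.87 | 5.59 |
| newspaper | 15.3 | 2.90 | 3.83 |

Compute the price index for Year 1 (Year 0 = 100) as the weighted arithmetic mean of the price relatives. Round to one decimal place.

bread: 38.1 × (3.55/4.18) = 38.1 × 0.849282 = 32.3577
chicken: 10.6 × (10.38/7.55) = 10.6 × 1.374834 = 14.5732
butter: 21.8 × (5.68/7.07) = 21.8 × 0.803395 = 17.5140
apples: 14.2 × (5.59/3.87) = 14.2 × 1.444444 = 20.5111
newspaper: 15.3 × (3.83/2.90) = 15.3 × 1.320690 = 20.2066
Index = Σ wᵢ·(p₁ᵢ/p₀ᵢ) = 32.3577 + 14.5732 + 17.5140 + 20.5111 + 20.2066 = 105.1626

105.2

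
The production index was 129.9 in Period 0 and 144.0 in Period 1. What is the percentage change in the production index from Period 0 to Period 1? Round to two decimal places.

10.85%

Change = (144.0 − 129.9) / 129.9 × 100
       = 14.1 / 129.9 × 100 = 10.8545%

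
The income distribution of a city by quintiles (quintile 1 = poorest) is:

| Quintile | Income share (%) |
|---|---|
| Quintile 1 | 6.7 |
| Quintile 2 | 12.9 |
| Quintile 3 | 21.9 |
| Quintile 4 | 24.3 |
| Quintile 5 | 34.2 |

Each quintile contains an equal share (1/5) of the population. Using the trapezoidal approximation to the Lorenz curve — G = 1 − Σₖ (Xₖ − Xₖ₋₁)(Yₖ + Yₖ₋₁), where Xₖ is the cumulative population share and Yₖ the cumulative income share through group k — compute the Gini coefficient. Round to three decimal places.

Cumulative income shares Yₖ: 0.0670, 0.1960, 0.4150, 0.6580, 1.0000
Σ (Xₖ−Xₖ₋₁)(Yₖ+Yₖ₋₁) = (1/5)(0.0670+0.0000) + (1/5)(0.1960+0.0670) + (1/5)(0.4150+0.1960) + (1/5)(0.6580+0.4150) + (1/5)(1.0000+0.6580)
  = 0.0134 + 0.0526 + 0.1222 + 0.2146 + 0.3316 = 0.7344
G = 1 − 0.7344 = 0.2656

0.266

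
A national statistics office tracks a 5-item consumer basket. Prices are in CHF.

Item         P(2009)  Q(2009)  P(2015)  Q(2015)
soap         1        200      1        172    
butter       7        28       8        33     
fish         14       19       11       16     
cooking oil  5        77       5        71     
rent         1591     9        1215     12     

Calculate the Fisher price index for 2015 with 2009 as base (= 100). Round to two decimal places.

77.62

Laspeyres component (base-period weights):
ΣP(2015)Q(2009) = 1×200 + 8×28 + 11×19 + 5×77 + 1215×9 = 200 + 224 + 209 + 385 + 10935 = 11953
ΣP(2009)Q(2009) = 1×200 + 7×28 + 14×19 + 5×77 + 1591×9 = 200 + 196 + 266 + 385 + 14319 = 15366
L = 11953 / 15366 × 100 = 77.7886
Paasche component (current-period weights):
ΣP(2015)Q(2015) = 1×172 + 8×33 + 11×16 + 5×71 + 1215×12 = 172 + 264 + 176 + 355 + 14580 = 15547
ΣP(2009)Q(2015) = 1×172 + 7×33 + 14×16 + 5×71 + 1591×12 = 172 + 231 + 224 + 355 + 19092 = 20074
P = 15547 / 20074 × 100 = 77.4484
Fisher = √(L × P) = √(77.7886 × 77.4484) = 77.6183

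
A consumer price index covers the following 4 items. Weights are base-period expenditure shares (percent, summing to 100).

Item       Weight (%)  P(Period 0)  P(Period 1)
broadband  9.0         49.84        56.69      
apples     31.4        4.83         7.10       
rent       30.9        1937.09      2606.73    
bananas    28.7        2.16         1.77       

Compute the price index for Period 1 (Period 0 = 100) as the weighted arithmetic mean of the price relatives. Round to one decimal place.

broadband: 9.0 × (56.69/49.84) = 9.0 × 1.137440 = 10.2370
apples: 31.4 × (7.10/4.83) = 31.4 × 1.469979 = 46.1573
rent: 30.9 × (2606.73/1937.09) = 30.9 × 1.345694 = 41.5819
bananas: 28.7 × (1.77/2.16) = 28.7 × 0.819444 = 23.5181
Index = Σ wᵢ·(p₁ᵢ/p₀ᵢ) = 10.2370 + 46.1573 + 41.5819 + 23.5181 = 121.4943

121.5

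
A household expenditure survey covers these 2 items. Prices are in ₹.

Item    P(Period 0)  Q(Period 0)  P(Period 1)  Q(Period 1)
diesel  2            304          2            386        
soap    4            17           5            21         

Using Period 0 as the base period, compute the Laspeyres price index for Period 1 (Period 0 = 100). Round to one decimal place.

Laspeyres price index uses base-period quantities as weights.
ΣP(Period 1)·Q(Period 0) = 2×304 + 5×17 = 608 + 85 = 693
ΣP(Period 0)·Q(Period 0) = 2×304 + 4×17 = 608 + 68 = 676
Index = 693 / 676 × 100 = 102.5148

102.5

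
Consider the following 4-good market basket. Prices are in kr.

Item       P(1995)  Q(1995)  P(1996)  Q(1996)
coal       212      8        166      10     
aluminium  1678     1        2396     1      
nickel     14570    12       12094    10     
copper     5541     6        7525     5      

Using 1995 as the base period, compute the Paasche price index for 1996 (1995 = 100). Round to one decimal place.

Paasche price index uses current-period quantities as weights.
ΣP(1996)·Q(1996) = 166×10 + 2396×1 + 12094×10 + 7525×5 = 1660 + 2396 + 120940 + 37625 = 162621
ΣP(1995)·Q(1996) = 212×10 + 1678×1 + 14570×10 + 5541×5 = 2120 + 1678 + 145700 + 27705 = 177203
Index = 162621 / 177203 × 100 = 91.7710

91.8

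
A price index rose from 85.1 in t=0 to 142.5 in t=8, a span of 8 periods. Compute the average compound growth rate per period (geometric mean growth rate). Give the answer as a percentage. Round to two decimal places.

Growth factor = (142.5/85.1)^(1/8) = (1.674501)^(1/8) = 1.066561
Growth rate = 1.066561 − 1 = 0.066561 = 6.6561%

6.66%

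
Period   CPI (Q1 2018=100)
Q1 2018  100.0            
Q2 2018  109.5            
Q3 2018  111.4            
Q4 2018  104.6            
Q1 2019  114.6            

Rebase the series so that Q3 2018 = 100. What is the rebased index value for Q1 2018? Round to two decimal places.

Rebased(Q1 2018) = 100.0 / 111.4 × 100 = 89.7666

89.77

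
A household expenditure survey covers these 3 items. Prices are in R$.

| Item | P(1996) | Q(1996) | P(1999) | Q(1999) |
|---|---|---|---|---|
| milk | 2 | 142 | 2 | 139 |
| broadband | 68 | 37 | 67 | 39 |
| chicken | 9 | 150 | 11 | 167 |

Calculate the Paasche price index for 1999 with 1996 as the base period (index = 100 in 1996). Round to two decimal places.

106.65

Paasche price index uses current-period quantities as weights.
ΣP(1999)·Q(1999) = 2×139 + 67×39 + 11×167 = 278 + 2613 + 1837 = 4728
ΣP(1996)·Q(1999) = 2×139 + 68×39 + 9×167 = 278 + 2652 + 1503 = 4433
Index = 4728 / 4433 × 100 = 106.6546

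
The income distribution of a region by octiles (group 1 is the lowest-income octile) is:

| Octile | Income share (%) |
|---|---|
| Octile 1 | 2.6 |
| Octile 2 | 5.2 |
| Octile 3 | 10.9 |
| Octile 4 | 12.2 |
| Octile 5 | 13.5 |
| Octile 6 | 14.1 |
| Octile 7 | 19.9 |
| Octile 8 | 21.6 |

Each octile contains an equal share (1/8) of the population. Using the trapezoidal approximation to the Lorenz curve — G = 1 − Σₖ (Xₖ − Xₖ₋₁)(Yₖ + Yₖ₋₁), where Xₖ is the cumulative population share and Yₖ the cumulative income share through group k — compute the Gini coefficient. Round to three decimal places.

Cumulative income shares Yₖ: 0.0260, 0.0780, 0.1870, 0.3090, 0.4440, 0.5850, 0.7840, 1.0000
Σ (Xₖ−Xₖ₋₁)(Yₖ+Yₖ₋₁) = (1/8)(0.0260+0.0000) + (1/8)(0.0780+0.0260) + (1/8)(0.1870+0.0780) + (1/8)(0.3090+0.1870) + (1/8)(0.4440+0.3090) + (1/8)(0.5850+0.4440) + (1/8)(0.7840+0.5850) + (1/8)(1.0000+0.7840)
  = 0.0033 + 0.0130 + 0.0331 + 0.0620 + 0.0941 + 0.1286 + 0.1711 + 0.2230 = 0.7282
G = 1 − 0.7282 = 0.2718

0.272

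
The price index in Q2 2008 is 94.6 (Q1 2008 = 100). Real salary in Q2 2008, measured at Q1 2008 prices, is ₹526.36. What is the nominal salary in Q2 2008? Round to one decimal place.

Nominal = Real × (Index/100) = 526.36 × (94.6/100)
        = 526.36 × 0.946 = 497.9366

497.9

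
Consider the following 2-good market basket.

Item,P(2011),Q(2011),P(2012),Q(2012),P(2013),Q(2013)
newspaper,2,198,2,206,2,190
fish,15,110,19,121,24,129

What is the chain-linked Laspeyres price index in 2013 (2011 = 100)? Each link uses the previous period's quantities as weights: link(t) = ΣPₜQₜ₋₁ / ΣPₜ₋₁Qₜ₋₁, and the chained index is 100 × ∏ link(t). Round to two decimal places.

148.62

Link 2011→2012:
ΣP(2012)Q(2011) = 2×198 + 19×110 = 396 + 2090 = 2486
ΣP(2011)Q(2011) = 2×198 + 15×110 = 396 + 1650 = 2046
link = 2486/2046 = 1.215054
Link 2012→2013:
ΣP(2013)Q(2012) = 2×206 + 24×121 = 412 + 2904 = 3316
ΣP(2012)Q(2012) = 2×206 + 19×121 = 412 + 2299 = 2711
link = 3316/2711 = 1.223165
Chained index = 100 × 1.215054 × 1.223165 = 148.6211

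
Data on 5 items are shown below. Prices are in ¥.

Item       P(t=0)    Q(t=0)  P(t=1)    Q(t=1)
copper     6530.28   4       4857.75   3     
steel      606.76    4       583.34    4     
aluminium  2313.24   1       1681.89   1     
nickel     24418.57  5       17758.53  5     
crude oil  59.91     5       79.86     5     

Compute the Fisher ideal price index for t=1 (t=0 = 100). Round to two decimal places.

Laspeyres component (base-period weights):
ΣP(t=1)Q(t=0) = 4857.75×4 + 583.34×4 + 1681.89×1 + 17758.53×5 + 79.86×5 = 19431 + 2333.36 + 1681.89 + 88792.65 + 399.3 = 112638.2
ΣP(t=0)Q(t=0) = 6530.28×4 + 606.76×4 + 2313.24×1 + 24418.57×5 + 59.91×5 = 26121.12 + 2427.04 + 2313.24 + 122092.85 + 299.55 = 153253.8
L = 112638.2 / 153253.8 × 100 = 73.4978
Paasche component (current-period weights):
ΣP(t=1)Q(t=1) = 4857.75×3 + 583.34×4 + 1681.89×1 + 17758.53×5 + 79.86×5 = 14573.25 + 2333.36 + 1681.89 + 88792.65 + 399.3 = 107780.45
ΣP(t=0)Q(t=1) = 6530.28×3 + 606.76×4 + 2313.24×1 + 24418.57×5 + 59.91×5 = 19590.84 + 2427.04 + 2313.24 + 122092.85 + 299.55 = 146723.52
P = 107780.45 / 146723.52 × 100 = 73.4582
Fisher = √(L × P) = √(73.4978 × 73.4582) = 73.4780

73.48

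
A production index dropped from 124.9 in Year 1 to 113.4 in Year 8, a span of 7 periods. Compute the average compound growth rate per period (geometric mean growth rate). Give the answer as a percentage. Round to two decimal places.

Growth factor = (113.4/124.9)^(1/7) = (0.907926)^(1/7) = 0.986296
Growth rate = 0.986296 − 1 = -0.013704 = -1.3704%

-1.37%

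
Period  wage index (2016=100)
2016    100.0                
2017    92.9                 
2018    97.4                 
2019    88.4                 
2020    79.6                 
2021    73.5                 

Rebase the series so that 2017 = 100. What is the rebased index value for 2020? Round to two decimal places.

85.68

Rebased(2020) = 79.6 / 92.9 × 100 = 85.6835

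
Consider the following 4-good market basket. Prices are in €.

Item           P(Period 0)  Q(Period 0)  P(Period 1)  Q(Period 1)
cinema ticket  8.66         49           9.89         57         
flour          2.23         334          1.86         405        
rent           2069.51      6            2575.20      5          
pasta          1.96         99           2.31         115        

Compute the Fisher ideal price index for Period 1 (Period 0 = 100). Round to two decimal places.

Laspeyres component (base-period weights):
ΣP(Period 1)Q(Period 0) = 9.89×49 + 1.86×334 + 2575.20×6 + 2.31×99 = 484.61 + 621.24 + 15451.2 + 228.69 = 16785.74
ΣP(Period 0)Q(Period 0) = 8.66×49 + 2.23×334 + 2069.51×6 + 1.96×99 = 424.34 + 744.82 + 12417.06 + 194.04 = 13780.26
L = 16785.74 / 13780.26 × 100 = 121.8100
Paasche component (current-period weights):
ΣP(Period 1)Q(Period 1) = 9.89×57 + 1.86×405 + 2575.20×5 + 2.31×115 = 563.73 + 753.3 + 12876 + 265.65 = 14458.68
ΣP(Period 0)Q(Period 1) = 8.66×57 + 2.23×405 + 2069.51×5 + 1.96×115 = 493.62 + 903.15 + 10347.55 + 225.4 = 11969.72
P = 14458.68 / 11969.72 × 100 = 120.7938
Fisher = √(L × P) = √(121.8100 × 120.7938) = 121.3009

121.30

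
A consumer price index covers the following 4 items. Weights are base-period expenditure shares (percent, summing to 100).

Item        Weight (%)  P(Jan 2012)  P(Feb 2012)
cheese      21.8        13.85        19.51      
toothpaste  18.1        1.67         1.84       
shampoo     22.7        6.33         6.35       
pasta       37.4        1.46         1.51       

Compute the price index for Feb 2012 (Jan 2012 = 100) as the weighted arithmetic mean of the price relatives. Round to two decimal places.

cheese: 21.8 × (19.51/13.85) = 21.8 × 1.408664 = 30.7089
toothpaste: 18.1 × (1.84/1.67) = 18.1 × 1.101796 = 19.9425
shampoo: 22.7 × (6.35/6.33) = 22.7 × 1.003160 = 22.7717
pasta: 37.4 × (1.51/1.46) = 37.4 × 1.034247 = 38.6808
Index = Σ wᵢ·(p₁ᵢ/p₀ᵢ) = 30.7089 + 19.9425 + 22.7717 + 38.6808 = 112.1039

112.10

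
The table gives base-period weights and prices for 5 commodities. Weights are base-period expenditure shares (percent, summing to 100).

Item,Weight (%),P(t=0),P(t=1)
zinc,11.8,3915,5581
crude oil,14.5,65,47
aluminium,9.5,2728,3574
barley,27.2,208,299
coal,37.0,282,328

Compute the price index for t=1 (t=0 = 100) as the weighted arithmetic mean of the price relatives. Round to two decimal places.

zinc: 11.8 × (5581/3915) = 11.8 × 1.425543 = 16.8214
crude oil: 14.5 × (47/65) = 14.5 × 0.723077 = 10.4846
aluminium: 9.5 × (3574/2728) = 9.5 × 1.310117 = 12.4461
barley: 27.2 × (299/208) = 27.2 × 1.437500 = 39.1000
coal: 37.0 × (328/282) = 37.0 × 1.163121 = 43.0355
Index = Σ wᵢ·(p₁ᵢ/p₀ᵢ) = 16.8214 + 10.4846 + 12.4461 + 39.1000 + 43.0355 = 121.8876

121.89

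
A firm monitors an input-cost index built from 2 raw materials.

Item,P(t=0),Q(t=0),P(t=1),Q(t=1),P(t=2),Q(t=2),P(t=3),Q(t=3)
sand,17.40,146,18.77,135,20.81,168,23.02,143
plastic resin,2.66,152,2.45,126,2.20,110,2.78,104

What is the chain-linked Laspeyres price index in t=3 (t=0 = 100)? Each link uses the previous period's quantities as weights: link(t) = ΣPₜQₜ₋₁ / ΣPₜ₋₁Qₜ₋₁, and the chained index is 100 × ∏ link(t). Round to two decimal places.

128.14

Link t=0→t=1:
ΣP(t=1)Q(t=0) = 18.77×146 + 2.45×152 = 2740.42 + 372.4 = 3112.82
ΣP(t=0)Q(t=0) = 17.40×146 + 2.66×152 = 2540.4 + 404.32 = 2944.72
link = 3112.82/2944.72 = 1.057085
Link t=1→t=2:
ΣP(t=2)Q(t=1) = 20.81×135 + 2.20×126 = 2809.35 + 277.2 = 3086.55
ΣP(t=1)Q(t=1) = 18.77×135 + 2.45×126 = 2533.95 + 308.7 = 2842.65
link = 3086.55/2842.65 = 1.085800
Link t=2→t=3:
ΣP(t=3)Q(t=2) = 23.02×168 + 2.78×110 = 3867.36 + 305.8 = 4173.16
ΣP(t=2)Q(t=2) = 20.81×168 + 2.20×110 = 3496.08 + 242 = 3738.08
link = 4173.16/3738.08 = 1.116391
Chained index = 100 × 1.057085 × 1.085800 × 1.116391 = 128.1375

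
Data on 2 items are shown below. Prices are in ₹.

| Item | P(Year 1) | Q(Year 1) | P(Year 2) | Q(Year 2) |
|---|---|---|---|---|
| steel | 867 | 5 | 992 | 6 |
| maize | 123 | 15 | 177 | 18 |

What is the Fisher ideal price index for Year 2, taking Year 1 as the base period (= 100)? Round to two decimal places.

Laspeyres component (base-period weights):
ΣP(Year 2)Q(Year 1) = 992×5 + 177×15 = 4960 + 2655 = 7615
ΣP(Year 1)Q(Year 1) = 867×5 + 123×15 = 4335 + 1845 = 6180
L = 7615 / 6180 × 100 = 123.2201
Paasche component (current-period weights):
ΣP(Year 2)Q(Year 2) = 992×6 + 177×18 = 5952 + 3186 = 9138
ΣP(Year 1)Q(Year 2) = 867×6 + 123×18 = 5202 + 2214 = 7416
P = 9138 / 7416 × 100 = 123.2201
Fisher = √(L × P) = √(123.2201 × 123.2201) = 123.2201

123.22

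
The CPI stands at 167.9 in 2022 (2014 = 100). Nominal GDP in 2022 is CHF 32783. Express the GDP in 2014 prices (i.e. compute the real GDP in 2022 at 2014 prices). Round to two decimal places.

19525.31

Real = Nominal ÷ (Index/100) = 32783 ÷ (167.9/100)
     = 32783 ÷ 1.679 = 19525.3127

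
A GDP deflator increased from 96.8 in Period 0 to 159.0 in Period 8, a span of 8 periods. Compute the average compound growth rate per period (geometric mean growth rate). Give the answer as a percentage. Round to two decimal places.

6.40%

Growth factor = (159.0/96.8)^(1/8) = (1.642562)^(1/8) = 1.063997
Growth rate = 1.063997 − 1 = 0.063997 = 6.3997%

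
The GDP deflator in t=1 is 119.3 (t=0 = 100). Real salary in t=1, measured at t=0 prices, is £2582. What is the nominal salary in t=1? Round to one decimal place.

Nominal = Real × (Index/100) = 2582 × (119.3/100)
        = 2582 × 1.193 = 3080.3260

3080.3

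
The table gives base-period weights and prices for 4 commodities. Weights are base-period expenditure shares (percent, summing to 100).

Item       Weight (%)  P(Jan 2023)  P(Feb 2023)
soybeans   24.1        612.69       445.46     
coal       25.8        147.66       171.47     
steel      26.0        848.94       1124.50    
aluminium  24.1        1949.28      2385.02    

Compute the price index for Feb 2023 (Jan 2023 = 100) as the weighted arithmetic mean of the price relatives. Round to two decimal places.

111.41

soybeans: 24.1 × (445.46/612.69) = 24.1 × 0.727056 = 17.5221
coal: 25.8 × (171.47/147.66) = 25.8 × 1.161249 = 29.9602
steel: 26.0 × (1124.50/848.94) = 26.0 × 1.324593 = 34.4394
aluminium: 24.1 × (2385.02/1949.28) = 24.1 × 1.223539 = 29.4873
Index = Σ wᵢ·(p₁ᵢ/p₀ᵢ) = 17.5221 + 29.9602 + 34.4394 + 29.4873 = 111.4090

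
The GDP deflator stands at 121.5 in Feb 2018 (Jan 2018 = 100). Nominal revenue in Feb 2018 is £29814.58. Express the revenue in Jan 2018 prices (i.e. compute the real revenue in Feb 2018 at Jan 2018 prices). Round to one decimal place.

24538.7

Real = Nominal ÷ (Index/100) = 29814.58 ÷ (121.5/100)
     = 29814.58 ÷ 1.215 = 24538.7490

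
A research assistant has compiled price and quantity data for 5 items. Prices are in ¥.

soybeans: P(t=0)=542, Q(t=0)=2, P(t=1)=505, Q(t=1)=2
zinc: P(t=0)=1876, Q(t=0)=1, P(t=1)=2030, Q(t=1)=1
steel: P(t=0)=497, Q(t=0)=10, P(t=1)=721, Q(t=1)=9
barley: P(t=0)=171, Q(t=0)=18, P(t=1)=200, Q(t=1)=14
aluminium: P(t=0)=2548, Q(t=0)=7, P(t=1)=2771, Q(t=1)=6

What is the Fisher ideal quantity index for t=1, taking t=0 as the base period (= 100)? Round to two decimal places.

Laspeyres component (base-period weights):
ΣP(t=0)Q(t=1) = 542×2 + 1876×1 + 497×9 + 171×14 + 2548×6 = 1084 + 1876 + 4473 + 2394 + 15288 = 25115
ΣP(t=0)Q(t=0) = 542×2 + 1876×1 + 497×10 + 171×18 + 2548×7 = 1084 + 1876 + 4970 + 3078 + 17836 = 28844
L = 25115 / 28844 × 100 = 87.0718
Paasche component (current-period weights):
ΣP(t=1)Q(t=1) = 505×2 + 2030×1 + 721×9 + 200×14 + 2771×6 = 1010 + 2030 + 6489 + 2800 + 16626 = 28955
ΣP(t=1)Q(t=0) = 505×2 + 2030×1 + 721×10 + 200×18 + 2771×7 = 1010 + 2030 + 7210 + 3600 + 19397 = 33247
P = 28955 / 33247 × 100 = 87.0906
Fisher = √(L × P) = √(87.0718 × 87.0906) = 87.0812

87.08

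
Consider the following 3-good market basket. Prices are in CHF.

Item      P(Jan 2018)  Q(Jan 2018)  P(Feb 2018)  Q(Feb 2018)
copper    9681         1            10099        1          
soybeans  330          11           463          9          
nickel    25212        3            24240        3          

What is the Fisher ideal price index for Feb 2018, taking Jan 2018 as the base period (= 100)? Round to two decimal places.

Laspeyres component (base-period weights):
ΣP(Feb 2018)Q(Jan 2018) = 10099×1 + 463×11 + 24240×3 = 10099 + 5093 + 72720 = 87912
ΣP(Jan 2018)Q(Jan 2018) = 9681×1 + 330×11 + 25212×3 = 9681 + 3630 + 75636 = 88947
L = 87912 / 88947 × 100 = 98.8364
Paasche component (current-period weights):
ΣP(Feb 2018)Q(Feb 2018) = 10099×1 + 463×9 + 24240×3 = 10099 + 4167 + 72720 = 86986
ΣP(Jan 2018)Q(Feb 2018) = 9681×1 + 330×9 + 25212×3 = 9681 + 2970 + 75636 = 88287
P = 86986 / 88287 × 100 = 98.5264
Fisher = √(L × P) = √(98.8364 × 98.5264) = 98.6813

98.68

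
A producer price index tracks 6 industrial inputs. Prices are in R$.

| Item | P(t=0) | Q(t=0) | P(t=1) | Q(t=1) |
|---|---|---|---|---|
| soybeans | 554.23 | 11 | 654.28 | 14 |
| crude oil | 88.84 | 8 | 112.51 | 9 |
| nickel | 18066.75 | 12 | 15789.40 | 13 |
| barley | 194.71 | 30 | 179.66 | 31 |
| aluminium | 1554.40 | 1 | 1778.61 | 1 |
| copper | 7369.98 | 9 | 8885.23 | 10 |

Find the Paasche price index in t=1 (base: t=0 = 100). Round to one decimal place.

Paasche price index uses current-period quantities as weights.
ΣP(t=1)·Q(t=1) = 654.28×14 + 112.51×9 + 15789.40×13 + 179.66×31 + 1778.61×1 + 8885.23×10 = 9159.92 + 1012.59 + 205262.2 + 5569.46 + 1778.61 + 88852.3 = 311635.08
ΣP(t=0)·Q(t=1) = 554.23×14 + 88.84×9 + 18066.75×13 + 194.71×31 + 1554.40×1 + 7369.98×10 = 7759.22 + 799.56 + 234867.75 + 6036.01 + 1554.4 + 73699.8 = 324716.74
Index = 311635.08 / 324716.74 × 100 = 95.9714

96.0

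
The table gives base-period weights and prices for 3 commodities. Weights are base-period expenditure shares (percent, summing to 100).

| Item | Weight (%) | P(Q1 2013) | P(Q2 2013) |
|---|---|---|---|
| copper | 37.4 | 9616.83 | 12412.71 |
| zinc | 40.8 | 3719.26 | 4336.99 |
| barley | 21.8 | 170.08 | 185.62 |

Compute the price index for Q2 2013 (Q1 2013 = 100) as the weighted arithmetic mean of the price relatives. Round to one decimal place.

119.6

copper: 37.4 × (12412.71/9616.83) = 37.4 × 1.290728 = 48.2732
zinc: 40.8 × (4336.99/3719.26) = 40.8 × 1.166089 = 47.5765
barley: 21.8 × (185.62/170.08) = 21.8 × 1.091369 = 23.7918
Index = Σ wᵢ·(p₁ᵢ/p₀ᵢ) = 48.2732 + 47.5765 + 23.7918 = 119.6415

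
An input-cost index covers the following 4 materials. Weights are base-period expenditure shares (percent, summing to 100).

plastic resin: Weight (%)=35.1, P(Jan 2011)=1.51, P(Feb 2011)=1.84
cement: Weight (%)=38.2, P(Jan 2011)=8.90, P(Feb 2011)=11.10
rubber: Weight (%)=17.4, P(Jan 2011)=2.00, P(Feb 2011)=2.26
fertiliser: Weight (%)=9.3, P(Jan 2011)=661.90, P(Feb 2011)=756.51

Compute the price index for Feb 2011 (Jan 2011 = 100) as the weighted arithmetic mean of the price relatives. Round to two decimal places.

plastic resin: 35.1 × (1.84/1.51) = 35.1 × 1.218543 = 42.7709
cement: 38.2 × (11.10/8.90) = 38.2 × 1.247191 = 47.6427
rubber: 17.4 × (2.26/2.00) = 17.4 × 1.130000 = 19.6620
fertiliser: 9.3 × (756.51/661.90) = 9.3 × 1.142937 = 10.6293
Index = Σ wᵢ·(p₁ᵢ/p₀ᵢ) = 42.7709 + 47.6427 + 19.6620 + 10.6293 = 120.7049

120.70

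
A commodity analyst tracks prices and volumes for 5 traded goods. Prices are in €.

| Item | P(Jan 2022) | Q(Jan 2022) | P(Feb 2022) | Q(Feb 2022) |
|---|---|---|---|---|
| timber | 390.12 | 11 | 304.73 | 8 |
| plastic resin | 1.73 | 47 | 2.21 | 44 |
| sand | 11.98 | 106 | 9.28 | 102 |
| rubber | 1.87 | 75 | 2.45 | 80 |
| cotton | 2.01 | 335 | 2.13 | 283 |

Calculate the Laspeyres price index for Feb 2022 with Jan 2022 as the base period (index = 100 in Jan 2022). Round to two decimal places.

Laspeyres price index uses base-period quantities as weights.
ΣP(Feb 2022)·Q(Jan 2022) = 304.73×11 + 2.21×47 + 9.28×106 + 2.45×75 + 2.13×335 = 3352.03 + 103.87 + 983.68 + 183.75 + 713.55 = 5336.88
ΣP(Jan 2022)·Q(Jan 2022) = 390.12×11 + 1.73×47 + 11.98×106 + 1.87×75 + 2.01×335 = 4291.32 + 81.31 + 1269.88 + 140.25 + 673.35 = 6456.11
Index = 5336.88 / 6456.11 × 100 = 82.6640

82.66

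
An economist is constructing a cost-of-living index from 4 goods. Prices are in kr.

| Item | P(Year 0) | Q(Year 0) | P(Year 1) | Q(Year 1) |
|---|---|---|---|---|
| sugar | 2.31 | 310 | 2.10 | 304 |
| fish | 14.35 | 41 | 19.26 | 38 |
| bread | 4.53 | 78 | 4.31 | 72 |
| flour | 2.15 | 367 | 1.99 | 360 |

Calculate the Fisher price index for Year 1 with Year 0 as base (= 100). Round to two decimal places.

Laspeyres component (base-period weights):
ΣP(Year 1)Q(Year 0) = 2.10×310 + 19.26×41 + 4.31×78 + 1.99×367 = 651 + 789.66 + 336.18 + 730.33 = 2507.17
ΣP(Year 0)Q(Year 0) = 2.31×310 + 14.35×41 + 4.53×78 + 2.15×367 = 716.1 + 588.35 + 353.34 + 789.05 = 2446.84
L = 2507.17 / 2446.84 × 100 = 102.4656
Paasche component (current-period weights):
ΣP(Year 1)Q(Year 1) = 2.10×304 + 19.26×38 + 4.31×72 + 1.99×360 = 638.4 + 731.88 + 310.32 + 716.4 = 2397
ΣP(Year 0)Q(Year 1) = 2.31×304 + 14.35×38 + 4.53×72 + 2.15×360 = 702.24 + 545.3 + 326.16 + 774 = 2347.7
P = 2397 / 2347.7 × 100 = 102.0999
Fisher = √(L × P) = √(102.4656 × 102.0999) = 102.2826

102.28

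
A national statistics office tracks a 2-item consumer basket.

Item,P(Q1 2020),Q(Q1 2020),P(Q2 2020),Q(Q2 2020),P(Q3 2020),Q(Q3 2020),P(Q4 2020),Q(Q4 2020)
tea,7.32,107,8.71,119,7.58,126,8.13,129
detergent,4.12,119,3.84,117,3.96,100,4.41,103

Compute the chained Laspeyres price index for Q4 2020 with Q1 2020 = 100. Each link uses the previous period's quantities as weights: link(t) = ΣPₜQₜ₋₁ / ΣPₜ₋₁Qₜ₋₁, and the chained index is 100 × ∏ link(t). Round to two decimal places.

Link Q1 2020→Q2 2020:
ΣP(Q2 2020)Q(Q1 2020) = 8.71×107 + 3.84×119 = 931.97 + 456.96 = 1388.93
ΣP(Q1 2020)Q(Q1 2020) = 7.32×107 + 4.12×119 = 783.24 + 490.28 = 1273.52
link = 1388.93/1273.52 = 1.090623
Link Q2 2020→Q3 2020:
ΣP(Q3 2020)Q(Q2 2020) = 7.58×119 + 3.96×117 = 902.02 + 463.32 = 1365.34
ΣP(Q2 2020)Q(Q2 2020) = 8.71×119 + 3.84×117 = 1036.49 + 449.28 = 1485.77
link = 1365.34/1485.77 = 0.918944
Link Q3 2020→Q4 2020:
ΣP(Q4 2020)Q(Q3 2020) = 8.13×126 + 4.41×100 = 1024.38 + 441 = 1465.38
ΣP(Q3 2020)Q(Q3 2020) = 7.58×126 + 3.96×100 = 955.08 + 396 = 1351.08
link = 1465.38/1351.08 = 1.084599
Chained index = 100 × 1.090623 × 0.918944 × 1.084599 = 108.7009

108.70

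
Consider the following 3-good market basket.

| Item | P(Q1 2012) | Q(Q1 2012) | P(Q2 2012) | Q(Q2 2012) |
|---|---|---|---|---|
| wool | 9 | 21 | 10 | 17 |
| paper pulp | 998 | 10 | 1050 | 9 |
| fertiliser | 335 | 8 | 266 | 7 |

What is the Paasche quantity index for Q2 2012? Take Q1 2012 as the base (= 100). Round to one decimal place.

Paasche quantity index uses current-period prices as weights.
ΣP(Q2 2012)·Q(Q2 2012) = 10×17 + 1050×9 + 266×7 = 170 + 9450 + 1862 = 11482
ΣP(Q2 2012)·Q(Q1 2012) = 10×21 + 1050×10 + 266×8 = 210 + 10500 + 2128 = 12838
Index = 11482 / 12838 × 100 = 89.4376

89.4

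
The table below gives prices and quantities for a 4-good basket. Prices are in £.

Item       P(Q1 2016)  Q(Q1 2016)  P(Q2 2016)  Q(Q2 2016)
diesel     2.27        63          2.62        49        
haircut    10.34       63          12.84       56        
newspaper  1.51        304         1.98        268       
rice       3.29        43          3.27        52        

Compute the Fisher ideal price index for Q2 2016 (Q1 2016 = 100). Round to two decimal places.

Laspeyres component (base-period weights):
ΣP(Q2 2016)Q(Q1 2016) = 2.62×63 + 12.84×63 + 1.98×304 + 3.27×43 = 165.06 + 808.92 + 601.92 + 140.61 = 1716.51
ΣP(Q1 2016)Q(Q1 2016) = 2.27×63 + 10.34×63 + 1.51×304 + 3.29×43 = 143.01 + 651.42 + 459.04 + 141.47 = 1394.94
L = 1716.51 / 1394.94 × 100 = 123.0526
Paasche component (current-period weights):
ΣP(Q2 2016)Q(Q2 2016) = 2.62×49 + 12.84×56 + 1.98×268 + 3.27×52 = 128.38 + 719.04 + 530.64 + 170.04 = 1548.1
ΣP(Q1 2016)Q(Q2 2016) = 2.27×49 + 10.34×56 + 1.51×268 + 3.29×52 = 111.23 + 579.04 + 404.68 + 171.08 = 1266.03
P = 1548.1 / 1266.03 × 100 = 122.2799
Fisher = √(L × P) = √(123.0526 × 122.2799) = 122.6656

122.67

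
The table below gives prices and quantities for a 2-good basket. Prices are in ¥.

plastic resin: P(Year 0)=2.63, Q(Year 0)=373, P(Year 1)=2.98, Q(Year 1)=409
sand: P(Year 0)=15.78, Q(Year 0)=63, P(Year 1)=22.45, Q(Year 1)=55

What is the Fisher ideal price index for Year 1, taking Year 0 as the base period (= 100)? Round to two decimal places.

127.06

Laspeyres component (base-period weights):
ΣP(Year 1)Q(Year 0) = 2.98×373 + 22.45×63 = 1111.54 + 1414.35 = 2525.89
ΣP(Year 0)Q(Year 0) = 2.63×373 + 15.78×63 = 980.99 + 994.14 = 1975.13
L = 2525.89 / 1975.13 × 100 = 127.8847
Paasche component (current-period weights):
ΣP(Year 1)Q(Year 1) = 2.98×409 + 22.45×55 = 1218.82 + 1234.75 = 2453.57
ΣP(Year 0)Q(Year 1) = 2.63×409 + 15.78×55 = 1075.67 + 867.9 = 1943.57
P = 2453.57 / 1943.57 × 100 = 126.2404
Fisher = √(L × P) = √(127.8847 × 126.2404) = 127.0599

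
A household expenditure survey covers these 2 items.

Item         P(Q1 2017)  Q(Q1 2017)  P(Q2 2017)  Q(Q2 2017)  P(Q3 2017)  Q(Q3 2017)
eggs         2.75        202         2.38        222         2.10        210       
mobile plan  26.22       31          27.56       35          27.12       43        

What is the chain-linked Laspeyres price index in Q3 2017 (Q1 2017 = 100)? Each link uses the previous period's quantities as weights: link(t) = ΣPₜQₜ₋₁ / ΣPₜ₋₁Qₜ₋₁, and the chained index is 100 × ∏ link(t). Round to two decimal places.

Link Q1 2017→Q2 2017:
ΣP(Q2 2017)Q(Q1 2017) = 2.38×202 + 27.56×31 = 480.76 + 854.36 = 1335.12
ΣP(Q1 2017)Q(Q1 2017) = 2.75×202 + 26.22×31 = 555.5 + 812.82 = 1368.32
link = 1335.12/1368.32 = 0.975737
Link Q2 2017→Q3 2017:
ΣP(Q3 2017)Q(Q2 2017) = 2.10×222 + 27.12×35 = 466.2 + 949.2 = 1415.4
ΣP(Q2 2017)Q(Q2 2017) = 2.38×222 + 27.56×35 = 528.36 + 964.6 = 1492.96
link = 1415.4/1492.96 = 0.948050
Chained index = 100 × 0.975737 × 0.948050 = 92.5047

92.50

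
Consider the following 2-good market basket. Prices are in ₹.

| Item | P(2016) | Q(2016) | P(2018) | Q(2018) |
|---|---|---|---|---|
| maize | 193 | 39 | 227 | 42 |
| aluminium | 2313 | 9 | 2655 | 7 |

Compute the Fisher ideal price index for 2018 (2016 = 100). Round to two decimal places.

Laspeyres component (base-period weights):
ΣP(2018)Q(2016) = 227×39 + 2655×9 = 8853 + 23895 = 32748
ΣP(2016)Q(2016) = 193×39 + 2313×9 = 7527 + 20817 = 28344
L = 32748 / 28344 × 100 = 115.5377
Paasche component (current-period weights):
ΣP(2018)Q(2018) = 227×42 + 2655×7 = 9534 + 18585 = 28119
ΣP(2016)Q(2018) = 193×42 + 2313×7 = 8106 + 16191 = 24297
P = 28119 / 24297 × 100 = 115.7303
Fisher = √(L × P) = √(115.5377 × 115.7303) = 115.6340

115.63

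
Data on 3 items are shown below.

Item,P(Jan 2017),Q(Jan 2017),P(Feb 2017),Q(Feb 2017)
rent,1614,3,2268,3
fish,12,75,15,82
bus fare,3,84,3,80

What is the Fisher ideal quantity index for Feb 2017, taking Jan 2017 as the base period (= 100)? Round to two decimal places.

Laspeyres component (base-period weights):
ΣP(Jan 2017)Q(Feb 2017) = 1614×3 + 12×82 + 3×80 = 4842 + 984 + 240 = 6066
ΣP(Jan 2017)Q(Jan 2017) = 1614×3 + 12×75 + 3×84 = 4842 + 900 + 252 = 5994
L = 6066 / 5994 × 100 = 101.2012
Paasche component (current-period weights):
ΣP(Feb 2017)Q(Feb 2017) = 2268×3 + 15×82 + 3×80 = 6804 + 1230 + 240 = 8274
ΣP(Feb 2017)Q(Jan 2017) = 2268×3 + 15×75 + 3×84 = 6804 + 1125 + 252 = 8181
P = 8274 / 8181 × 100 = 101.1368
Fisher = √(L × P) = √(101.2012 × 101.1368) = 101.1690

101.17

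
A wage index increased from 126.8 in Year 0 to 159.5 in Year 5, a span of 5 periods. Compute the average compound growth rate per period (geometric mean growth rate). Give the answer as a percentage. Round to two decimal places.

4.70%

Growth factor = (159.5/126.8)^(1/5) = (1.257886)^(1/5) = 1.046956
Growth rate = 1.046956 − 1 = 0.046956 = 4.6956%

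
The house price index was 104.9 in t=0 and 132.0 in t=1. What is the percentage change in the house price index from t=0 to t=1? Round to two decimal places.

Change = (132.0 − 104.9) / 104.9 × 100
       = 27.1 / 104.9 × 100 = 25.8341%

25.83%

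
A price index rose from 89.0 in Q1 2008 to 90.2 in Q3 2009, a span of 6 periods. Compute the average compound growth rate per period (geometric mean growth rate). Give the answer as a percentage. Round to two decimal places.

Growth factor = (90.2/89.0)^(1/6) = (1.013483)^(1/6) = 1.002235
Growth rate = 1.002235 − 1 = 0.002235 = 0.2235%

0.22%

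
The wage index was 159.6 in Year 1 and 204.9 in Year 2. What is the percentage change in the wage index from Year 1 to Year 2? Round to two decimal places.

Change = (204.9 − 159.6) / 159.6 × 100
       = 45.3 / 159.6 × 100 = 28.3835%

28.38%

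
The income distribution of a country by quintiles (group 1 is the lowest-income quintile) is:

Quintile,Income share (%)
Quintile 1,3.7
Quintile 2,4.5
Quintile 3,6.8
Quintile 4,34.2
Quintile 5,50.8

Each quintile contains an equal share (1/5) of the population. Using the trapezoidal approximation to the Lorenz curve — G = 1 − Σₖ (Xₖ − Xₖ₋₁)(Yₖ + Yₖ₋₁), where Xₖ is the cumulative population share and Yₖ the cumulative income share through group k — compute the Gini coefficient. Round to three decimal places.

0.496

Cumulative income shares Yₖ: 0.0370, 0.0820, 0.1500, 0.4920, 1.0000
Σ (Xₖ−Xₖ₋₁)(Yₖ+Yₖ₋₁) = (1/5)(0.0370+0.0000) + (1/5)(0.0820+0.0370) + (1/5)(0.1500+0.0820) + (1/5)(0.4920+0.1500) + (1/5)(1.0000+0.4920)
  = 0.0074 + 0.0238 + 0.0464 + 0.1284 + 0.2984 = 0.5044
G = 1 − 0.5044 = 0.4956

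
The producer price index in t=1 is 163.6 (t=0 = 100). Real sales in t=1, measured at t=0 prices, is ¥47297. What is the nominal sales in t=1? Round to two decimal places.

Nominal = Real × (Index/100) = 47297 × (163.6/100)
        = 47297 × 1.636 = 77377.8920

77377.89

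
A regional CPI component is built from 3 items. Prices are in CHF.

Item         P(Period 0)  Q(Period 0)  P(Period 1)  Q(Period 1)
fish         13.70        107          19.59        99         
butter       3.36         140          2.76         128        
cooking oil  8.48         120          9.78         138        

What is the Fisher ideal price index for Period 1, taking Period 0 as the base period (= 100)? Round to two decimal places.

Laspeyres component (base-period weights):
ΣP(Period 1)Q(Period 0) = 19.59×107 + 2.76×140 + 9.78×120 = 2096.13 + 386.4 + 1173.6 = 3656.13
ΣP(Period 0)Q(Period 0) = 13.70×107 + 3.36×140 + 8.48×120 = 1465.9 + 470.4 + 1017.6 = 2953.9
L = 3656.13 / 2953.9 × 100 = 123.7730
Paasche component (current-period weights):
ΣP(Period 1)Q(Period 1) = 19.59×99 + 2.76×128 + 9.78×138 = 1939.41 + 353.28 + 1349.64 = 3642.33
ΣP(Period 0)Q(Period 1) = 13.70×99 + 3.36×128 + 8.48×138 = 1356.3 + 430.08 + 1170.24 = 2956.62
P = 3642.33 / 2956.62 × 100 = 123.1924
Fisher = √(L × P) = √(123.7730 × 123.1924) = 123.4823

123.48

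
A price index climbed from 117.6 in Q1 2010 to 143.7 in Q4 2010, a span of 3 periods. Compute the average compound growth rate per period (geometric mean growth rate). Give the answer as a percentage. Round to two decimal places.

Growth factor = (143.7/117.6)^(1/3) = (1.221939)^(1/3) = 1.069095
Growth rate = 1.069095 − 1 = 0.069095 = 6.9095%

6.91%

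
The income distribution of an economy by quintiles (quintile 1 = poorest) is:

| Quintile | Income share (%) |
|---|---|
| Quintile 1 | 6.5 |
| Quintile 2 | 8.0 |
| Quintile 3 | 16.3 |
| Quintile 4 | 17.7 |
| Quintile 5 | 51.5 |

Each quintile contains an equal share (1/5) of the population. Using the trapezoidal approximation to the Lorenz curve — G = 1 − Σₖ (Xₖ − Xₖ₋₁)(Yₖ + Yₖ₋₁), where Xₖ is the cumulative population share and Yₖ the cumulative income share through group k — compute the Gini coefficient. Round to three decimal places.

Cumulative income shares Yₖ: 0.0650, 0.1450, 0.3080, 0.4850, 1.0000
Σ (Xₖ−Xₖ₋₁)(Yₖ+Yₖ₋₁) = (1/5)(0.0650+0.0000) + (1/5)(0.1450+0.0650) + (1/5)(0.3080+0.1450) + (1/5)(0.4850+0.3080) + (1/5)(1.0000+0.4850)
  = 0.0130 + 0.0420 + 0.0906 + 0.1586 + 0.2970 = 0.6012
G = 1 − 0.6012 = 0.3988

0.399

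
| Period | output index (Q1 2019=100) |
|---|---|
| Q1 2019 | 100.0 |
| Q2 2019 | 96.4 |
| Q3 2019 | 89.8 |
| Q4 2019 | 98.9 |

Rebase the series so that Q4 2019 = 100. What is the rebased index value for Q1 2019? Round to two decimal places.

101.11

Rebased(Q1 2019) = 100.0 / 98.9 × 100 = 101.1122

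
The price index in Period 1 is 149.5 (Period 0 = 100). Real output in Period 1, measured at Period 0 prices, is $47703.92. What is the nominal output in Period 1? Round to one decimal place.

71317.4

Nominal = Real × (Index/100) = 47703.92 × (149.5/100)
        = 47703.92 × 1.495 = 71317.3604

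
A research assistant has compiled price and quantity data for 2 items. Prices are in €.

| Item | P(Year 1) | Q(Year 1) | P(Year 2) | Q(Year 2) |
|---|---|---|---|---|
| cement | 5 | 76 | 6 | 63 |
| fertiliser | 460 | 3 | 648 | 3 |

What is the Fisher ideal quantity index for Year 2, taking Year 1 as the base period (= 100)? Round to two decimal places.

96.53

Laspeyres component (base-period weights):
ΣP(Year 1)Q(Year 2) = 5×63 + 460×3 = 315 + 1380 = 1695
ΣP(Year 1)Q(Year 1) = 5×76 + 460×3 = 380 + 1380 = 1760
L = 1695 / 1760 × 100 = 96.3068
Paasche component (current-period weights):
ΣP(Year 2)Q(Year 2) = 6×63 + 648×3 = 378 + 1944 = 2322
ΣP(Year 2)Q(Year 1) = 6×76 + 648×3 = 456 + 1944 = 2400
P = 2322 / 2400 × 100 = 96.7500
Fisher = √(L × P) = √(96.3068 × 96.7500) = 96.5282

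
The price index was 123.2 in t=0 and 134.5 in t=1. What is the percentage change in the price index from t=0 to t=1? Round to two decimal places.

Change = (134.5 − 123.2) / 123.2 × 100
       = 11.3 / 123.2 × 100 = 9.1721%

9.17%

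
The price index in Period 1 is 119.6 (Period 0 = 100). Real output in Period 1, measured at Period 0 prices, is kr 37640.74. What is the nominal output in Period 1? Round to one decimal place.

45018.3

Nominal = Real × (Index/100) = 37640.74 × (119.6/100)
        = 37640.74 × 1.196 = 45018.3250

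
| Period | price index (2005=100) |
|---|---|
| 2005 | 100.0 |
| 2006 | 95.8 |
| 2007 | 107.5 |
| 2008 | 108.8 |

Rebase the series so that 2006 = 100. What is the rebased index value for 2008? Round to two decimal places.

Rebased(2008) = 108.8 / 95.8 × 100 = 113.5699

113.57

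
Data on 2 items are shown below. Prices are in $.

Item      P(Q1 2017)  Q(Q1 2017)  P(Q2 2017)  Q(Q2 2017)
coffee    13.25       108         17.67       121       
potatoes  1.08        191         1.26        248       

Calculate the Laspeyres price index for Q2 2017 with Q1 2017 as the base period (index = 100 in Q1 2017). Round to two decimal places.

131.26

Laspeyres price index uses base-period quantities as weights.
ΣP(Q2 2017)·Q(Q1 2017) = 17.67×108 + 1.26×191 = 1908.36 + 240.66 = 2149.02
ΣP(Q1 2017)·Q(Q1 2017) = 13.25×108 + 1.08×191 = 1431 + 206.28 = 1637.28
Index = 2149.02 / 1637.28 × 100 = 131.2555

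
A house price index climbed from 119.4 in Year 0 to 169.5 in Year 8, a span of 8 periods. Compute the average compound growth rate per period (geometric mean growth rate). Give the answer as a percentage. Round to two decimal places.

Growth factor = (169.5/119.4)^(1/8) = (1.419598)^(1/8) = 1.044770
Growth rate = 1.044770 − 1 = 0.044770 = 4.4770%

4.48%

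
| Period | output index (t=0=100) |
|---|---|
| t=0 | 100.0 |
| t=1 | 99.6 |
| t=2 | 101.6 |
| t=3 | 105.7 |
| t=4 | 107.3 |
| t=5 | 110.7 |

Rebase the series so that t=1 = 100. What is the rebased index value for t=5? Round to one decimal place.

Rebased(t=5) = 110.7 / 99.6 × 100 = 111.1446

111.1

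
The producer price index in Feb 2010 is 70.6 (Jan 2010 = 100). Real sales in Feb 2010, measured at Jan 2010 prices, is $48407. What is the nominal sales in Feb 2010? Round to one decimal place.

Nominal = Real × (Index/100) = 48407 × (70.6/100)
        = 48407 × 0.706 = 34175.3420

34175.3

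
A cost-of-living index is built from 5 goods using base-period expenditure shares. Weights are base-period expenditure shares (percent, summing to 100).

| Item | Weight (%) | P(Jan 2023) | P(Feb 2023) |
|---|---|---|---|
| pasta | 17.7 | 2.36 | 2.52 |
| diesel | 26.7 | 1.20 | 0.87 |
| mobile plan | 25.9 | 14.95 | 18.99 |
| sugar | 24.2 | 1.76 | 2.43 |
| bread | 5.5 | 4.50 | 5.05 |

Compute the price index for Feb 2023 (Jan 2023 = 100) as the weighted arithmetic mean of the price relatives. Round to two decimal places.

110.74

pasta: 17.7 × (2.52/2.36) = 17.7 × 1.067797 = 18.9000
diesel: 26.7 × (0.87/1.20) = 26.7 × 0.725000 = 19.3575
mobile plan: 25.9 × (18.99/14.95) = 25.9 × 1.270234 = 32.8991
sugar: 24.2 × (2.43/1.76) = 24.2 × 1.380682 = 33.4125
bread: 5.5 × (5.05/4.50) = 5.5 × 1.122222 = 6.1722
Index = Σ wᵢ·(p₁ᵢ/p₀ᵢ) = 18.9000 + 19.3575 + 32.8991 + 33.4125 + 6.1722 = 110.7413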